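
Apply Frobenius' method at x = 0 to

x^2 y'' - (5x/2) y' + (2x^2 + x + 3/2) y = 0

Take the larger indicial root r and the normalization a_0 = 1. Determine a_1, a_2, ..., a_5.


Write in Frobenius form y'' + (p(x)/x) y' + (q(x)/x^2) y = 0:
  p(x) = -5/2,  q(x) = 2x^2 + x + 3/2.
Indicial equation: r(r-1) + (-5/2) r + (3/2) = 0 -> roots r_1 = 3, r_2 = 1/2.
Take r = r_1 = 3. Let y(x) = x^r sum_{n>=0} a_n x^n with a_0 = 1.
Substitute y = x^r sum a_n x^n and match x^{r+n}. The recurrence is
  D(n) a_n + 1 a_{n-1} + 2 a_{n-2} = 0,  where D(n) = (r+n)(r+n-1) + (-5/2)(r+n) + (3/2).
  a_n = [-1 a_{n-1} - 2 a_{n-2}] / D(n).
Since the indicial polynomial factors as (r - r_1)(r - r_2), D(n) = (r_1 + n - r_1)(r_1 + n - r_2) = n(n + 5/2).
Evaluating step by step (a_0 = 1):
  n = 1: D(1) = 1(1 + 5/2) = 7/2; numerator = -1(1) = -1; a_1 = (-1)/(7/2) = -2/7
  n = 2: D(2) = 2(2 + 5/2) = 9; numerator = -1(-2/7) - 2(1) = -12/7; a_2 = (-12/7)/(9) = -4/21
  n = 3: D(3) = 3(3 + 5/2) = 33/2; numerator = -1(-4/21) - 2(-2/7) = 16/21; a_3 = (16/21)/(33/2) = 32/693
  n = 4: D(4) = 4(4 + 5/2) = 26; numerator = -1(32/693) - 2(-4/21) = 232/693; a_4 = (232/693)/(26) = 116/9009
  n = 5: D(5) = 5(5 + 5/2) = 75/2; numerator = -1(116/9009) - 2(32/693) = -316/3003; a_5 = (-316/3003)/(75/2) = -632/225225

r = 3; a_0 = 1; a_1 = -2/7; a_2 = -4/21; a_3 = 32/693; a_4 = 116/9009; a_5 = -632/225225


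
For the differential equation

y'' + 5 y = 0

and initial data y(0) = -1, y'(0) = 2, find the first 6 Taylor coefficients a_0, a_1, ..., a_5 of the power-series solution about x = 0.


Ansatz: y(x) = sum_{n>=0} a_n x^n, so y'(x) = sum_{n>=1} n a_n x^(n-1) and y''(x) = sum_{n>=2} n(n-1) a_n x^(n-2).
Substitute into P(x) y'' + Q(x) y' + R(x) y = 0 with P(x) = 1, Q(x) = 0, R(x) = 5, and match powers of x.
Initial conditions: a_0 = -1, a_1 = 2.
Setting the coefficient of each power of x to zero and solving order by order (substituting the coefficients already found):
  x^0: 2 a_2 + 5 a_0 = 0  ->  2 a_2 = -5 a_0 = 5  ->  a_2 = 5/2
  x^1: 6 a_3 + 5 a_1 = 0  ->  6 a_3 = -5 a_1 = -10  ->  a_3 = -5/3
  x^2: 12 a_4 + 5 a_2 = 0  ->  12 a_4 = -5 a_2 = -25/2  ->  a_4 = -25/24
  x^3: 20 a_5 + 5 a_3 = 0  ->  20 a_5 = -5 a_3 = 25/3  ->  a_5 = 5/12
Truncated series: y(x) = -1 + 2 x + (5/2) x^2 - (5/3) x^3 - (25/24) x^4 + (5/12) x^5 + O(x^6).

a_0 = -1; a_1 = 2; a_2 = 5/2; a_3 = -5/3; a_4 = -25/24; a_5 = 5/12


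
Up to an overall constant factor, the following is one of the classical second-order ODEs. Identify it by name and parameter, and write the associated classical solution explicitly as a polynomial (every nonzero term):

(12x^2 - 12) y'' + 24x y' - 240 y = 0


All three coefficients share the factor -12; dividing through by -12 gives  (1 - x^2) y'' - 2x y' + 20 y = 0.
This matches the Legendre equation (1 - x^2) y'' - 2x y' + n(n+1) y = 0 (note the -2x y' term) with n(n+1) = 20, so n = 4; the polynomial solution is P_4(x).
With y = sum_k a_k x^k, matching x^k gives (k+2)(k+1) a_{k+2} = [k(k+1) - n(n+1)] a_k = (k - 4)(k + 5) a_k. The right side vanishes at k = 4, so the series with the parity of 4 terminates at degree 4.
Standard normalization (P_n(1) = 1): leading coefficient (2n)!/(2^n (n!)^2) = 40320/(16*576) = 35/8, so a_4 = 35/8. Work downward with a_k = (k+1)(k+2) a_{k+2} / ((k - 4)(k + 5)):
  a_2 = (3)(4)(35/8) / ((2 - 4)(2 + 5)) = (105/2)/(-14) = -15/4
  a_0 = (1)(2)(-15/4) / ((0 - 4)(0 + 5)) = (-15/2)/(-20) = 3/8
Hence P_4(x) = 35 x^4/8 - 15 x^2/4 + 3/8.

P_4(x); series = 35 x^4/8 - 15 x^2/4 + 3/8


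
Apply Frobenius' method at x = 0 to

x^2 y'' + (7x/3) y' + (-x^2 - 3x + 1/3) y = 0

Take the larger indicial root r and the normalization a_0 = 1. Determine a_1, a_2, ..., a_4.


Write in Frobenius form y'' + (p(x)/x) y' + (q(x)/x^2) y = 0:
  p(x) = 7/3,  q(x) = -x^2 - 3x + 1/3.
Indicial equation: r(r-1) + (7/3) r + (1/3) = 0 -> roots r_1 = -1/3, r_2 = -1.
Take r = r_1 = -1/3. Let y(x) = x^r sum_{n>=0} a_n x^n with a_0 = 1.
Substitute y = x^r sum a_n x^n and match x^{r+n}. The recurrence is
  D(n) a_n - 3 a_{n-1} - 1 a_{n-2} = 0,  where D(n) = (r+n)(r+n-1) + (7/3)(r+n) + (1/3).
  a_n = [3 a_{n-1} + 1 a_{n-2}] / D(n).
Since the indicial polynomial factors as (r - r_1)(r - r_2), D(n) = (r_1 + n - r_1)(r_1 + n - r_2) = n(n + 2/3).
Evaluating step by step (a_0 = 1):
  n = 1: D(1) = 1(1 + 2/3) = 5/3; numerator = 3(1) = 3; a_1 = (3)/(5/3) = 9/5
  n = 2: D(2) = 2(2 + 2/3) = 16/3; numerator = 3(9/5) + 1(1) = 32/5; a_2 = (32/5)/(16/3) = 6/5
  n = 3: D(3) = 3(3 + 2/3) = 11; numerator = 3(6/5) + 1(9/5) = 27/5; a_3 = (27/5)/(11) = 27/55
  n = 4: D(4) = 4(4 + 2/3) = 56/3; numerator = 3(27/55) + 1(6/5) = 147/55; a_4 = (147/55)/(56/3) = 63/440

r = -1/3; a_0 = 1; a_1 = 9/5; a_2 = 6/5; a_3 = 27/55; a_4 = 63/440


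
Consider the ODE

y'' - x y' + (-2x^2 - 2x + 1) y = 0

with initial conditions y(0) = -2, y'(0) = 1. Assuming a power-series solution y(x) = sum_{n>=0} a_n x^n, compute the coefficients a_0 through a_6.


Ansatz: y(x) = sum_{n>=0} a_n x^n, so y'(x) = sum_{n>=1} n a_n x^(n-1) and y''(x) = sum_{n>=2} n(n-1) a_n x^(n-2).
Substitute into P(x) y'' + Q(x) y' + R(x) y = 0 with P(x) = 1, Q(x) = -x, R(x) = -2x^2 - 2x + 1, and match powers of x.
Initial conditions: a_0 = -2, a_1 = 1.
Setting the coefficient of each power of x to zero and solving order by order (substituting the coefficients already found):
  x^0: 2 a_2 + a_0 = 0  ->  2 a_2 = -a_0 = 2  ->  a_2 = 1
  x^1: 6 a_3 - 2 a_0 = 0  ->  6 a_3 = 2 a_0 = -4  ->  a_3 = -2/3
  x^2: 12 a_4 - a_2 - 2 a_1 - 2 a_0 = 0  ->  12 a_4 = a_2 + 2 a_1 + 2 a_0 = -1  ->  a_4 = -1/12
  x^3: 20 a_5 - 2 a_3 - 2 a_2 - 2 a_1 = 0  ->  20 a_5 = 2 a_3 + 2 a_2 + 2 a_1 = 8/3  ->  a_5 = 2/15
  x^4: 30 a_6 - 3 a_4 - 2 a_3 - 2 a_2 = 0  ->  30 a_6 = 3 a_4 + 2 a_3 + 2 a_2 = 5/12  ->  a_6 = 1/72
Truncated series: y(x) = -2 + x + x^2 - (2/3) x^3 - (1/12) x^4 + (2/15) x^5 + (1/72) x^6 + O(x^7).

a_0 = -2; a_1 = 1; a_2 = 1; a_3 = -2/3; a_4 = -1/12; a_5 = 2/15; a_6 = 1/72


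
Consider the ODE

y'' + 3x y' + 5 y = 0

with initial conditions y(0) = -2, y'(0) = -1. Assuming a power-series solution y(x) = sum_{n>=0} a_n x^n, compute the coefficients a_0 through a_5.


Ansatz: y(x) = sum_{n>=0} a_n x^n, so y'(x) = sum_{n>=1} n a_n x^(n-1) and y''(x) = sum_{n>=2} n(n-1) a_n x^(n-2).
Substitute into P(x) y'' + Q(x) y' + R(x) y = 0 with P(x) = 1, Q(x) = 3x, R(x) = 5, and match powers of x.
Initial conditions: a_0 = -2, a_1 = -1.
Setting the coefficient of each power of x to zero and solving order by order (substituting the coefficients already found):
  x^0: 2 a_2 + 5 a_0 = 0  ->  2 a_2 = -5 a_0 = 10  ->  a_2 = 5
  x^1: 6 a_3 + 8 a_1 = 0  ->  6 a_3 = -8 a_1 = 8  ->  a_3 = 4/3
  x^2: 12 a_4 + 11 a_2 = 0  ->  12 a_4 = -11 a_2 = -55  ->  a_4 = -55/12
  x^3: 20 a_5 + 14 a_3 = 0  ->  20 a_5 = -14 a_3 = -56/3  ->  a_5 = -14/15
Truncated series: y(x) = -2 - x + 5 x^2 + (4/3) x^3 - (55/12) x^4 - (14/15) x^5 + O(x^6).

a_0 = -2; a_1 = -1; a_2 = 5; a_3 = 4/3; a_4 = -55/12; a_5 = -14/15


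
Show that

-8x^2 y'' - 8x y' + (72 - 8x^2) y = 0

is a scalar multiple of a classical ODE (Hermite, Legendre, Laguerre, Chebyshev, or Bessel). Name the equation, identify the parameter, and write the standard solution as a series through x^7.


All three coefficients share the factor -8; dividing through by -8 gives  x^2 y'' + x y' + (x^2 - 9) y = 0.
This matches the Bessel equation x^2 y'' + x y' + (x^2 - nu^2) y = 0 with nu^2 = 9, so nu = 3; the solution bounded at x = 0 is J_3(x).
Frobenius at x = 0: indicial roots ±nu; for r = nu the recurrence k(k + 2nu) c_k = -c_{k-2} gives the standard series J_nu(x) = sum_{k>=0} (-1)^k / (k! (k+nu)!) (x/2)^(2k+nu). Evaluate the first 3 terms:
  k = 0: (-1)^0 / (0! * 3! * 2^3) x^3 = 1/(1*6*8) x^3 = (1/48) x^3
  k = 1: (-1)^1 / (1! * 4! * 2^5) x^5 = -1/(1*24*32) x^5 = (-1/768) x^5
  k = 2: (-1)^2 / (2! * 5! * 2^7) x^7 = 1/(2*120*128) x^7 = (1/30720) x^7
Hence J_3(x) = x^7/30720 - x^5/768 + x^3/48 + ....

J_3(x); series = x^7/30720 - x^5/768 + x^3/48


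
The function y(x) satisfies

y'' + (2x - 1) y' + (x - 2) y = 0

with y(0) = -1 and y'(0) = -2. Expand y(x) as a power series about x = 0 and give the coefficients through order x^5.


Ansatz: y(x) = sum_{n>=0} a_n x^n, so y'(x) = sum_{n>=1} n a_n x^(n-1) and y''(x) = sum_{n>=2} n(n-1) a_n x^(n-2).
Substitute into P(x) y'' + Q(x) y' + R(x) y = 0 with P(x) = 1, Q(x) = 2x - 1, R(x) = x - 2, and match powers of x.
Initial conditions: a_0 = -1, a_1 = -2.
Setting the coefficient of each power of x to zero and solving order by order (substituting the coefficients already found):
  x^0: 2 a_2 - a_1 - 2 a_0 = 0  ->  2 a_2 = a_1 + 2 a_0 = -4  ->  a_2 = -2
  x^1: 6 a_3 - 2 a_2 + a_0 = 0  ->  6 a_3 = 2 a_2 - a_0 = -3  ->  a_3 = -1/2
  x^2: 12 a_4 - 3 a_3 + 2 a_2 + a_1 = 0  ->  12 a_4 = 3 a_3 - 2 a_2 - a_1 = 9/2  ->  a_4 = 3/8
  x^3: 20 a_5 - 4 a_4 + 4 a_3 + a_2 = 0  ->  20 a_5 = 4 a_4 - 4 a_3 - a_2 = 11/2  ->  a_5 = 11/40
Truncated series: y(x) = -1 - 2 x - 2 x^2 - (1/2) x^3 + (3/8) x^4 + (11/40) x^5 + O(x^6).

a_0 = -1; a_1 = -2; a_2 = -2; a_3 = -1/2; a_4 = 3/8; a_5 = 11/40


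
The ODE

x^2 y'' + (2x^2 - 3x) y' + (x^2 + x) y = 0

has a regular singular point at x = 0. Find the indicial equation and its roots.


Divide by x^2 to reach normal form y'' + P_1(x) y' + P_2(x) y = 0 with P_1(x) = 2 - 3/x and P_2(x) = 1 + 1/x.
x = 0 is a singular point because the y'-coefficient 2 - 3/x has a pole at x = 0 and the y-coefficient 1 + 1/x has a pole at x = 0.
It is a regular singular point because x P_1(x) = p(x) = 2x - 3 and x^2 P_2(x) = q(x) = x^2 + x are polynomials, hence analytic at x = 0.
p(0) = -3,  q(0) = 0.
Indicial equation: r(r-1) + p(0) r + q(0) = 0, i.e. r^2 + (p(0) - 1) r + q(0) = 0, i.e. r^2 - 4 r = 0.
Discriminant: (-4)^2 - 4(0) = 16, so r = (4 ± 4)/2.
Solving: r_1 = 4, r_2 = 0.

indicial: r^2 - 4 r = 0; roots r_1 = 4, r_2 = 0


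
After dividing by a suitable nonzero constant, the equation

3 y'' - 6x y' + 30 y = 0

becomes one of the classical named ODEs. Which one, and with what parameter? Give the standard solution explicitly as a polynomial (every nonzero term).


All three coefficients share the factor 3; dividing through by 3 gives  y'' - 2x y' + 10 y = 0.
This matches the Hermite equation y'' - 2x y' + 2n y = 0 with 2n = 10, so n = 5; the polynomial solution is H_5(x).
With y = sum_k a_k x^k, matching x^k gives (k+2)(k+1) a_{k+2} = 2(k - n) a_k = 2(k - 5) a_k. The right side vanishes at k = 5, so the series with the parity of 5 terminates at degree 5.
Standard normalization: leading coefficient of H_n is 2^n, so a_5 = 2^5 = 32. Work downward with a_k = (k+1)(k+2) a_{k+2} / (2(k - n)):
  a_3 = (4)(5)(32) / (2(3 - 5)) = 640/(-4) = -160
  a_1 = (2)(3)(-160) / (2(1 - 5)) = -960/(-8) = 120
Hence H_5(x) = 32 x^5 - 160 x^3 + 120 x.

H_5(x); series = 32 x^5 - 160 x^3 + 120 x


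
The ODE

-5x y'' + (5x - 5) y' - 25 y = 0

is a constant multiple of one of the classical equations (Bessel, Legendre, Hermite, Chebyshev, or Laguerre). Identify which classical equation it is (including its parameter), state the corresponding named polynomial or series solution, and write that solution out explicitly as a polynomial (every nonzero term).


All three coefficients share the factor -5; dividing through by -5 gives  x y'' + (1 - x) y' + 5 y = 0.
This matches the Laguerre equation x y'' + (1 - x) y' + n y = 0 with n = 5; the polynomial solution is L_5(x).
With y = sum_k a_k x^k, matching x^k gives (k+1)k a_{k+1} + (k+1) a_{k+1} - k a_k + n a_k = 0, i.e. (k+1)^2 a_{k+1} = (k - n) a_k = (k - 5) a_k. The right side vanishes at k = 5, so the series terminates at degree 5.
Standard normalization L_n(0) = 1 gives a_0 = 1. Work upward with a_{k+1} = (k - 5) a_k / (k+1)^2:
  a_1 = (0 - 5)(1) / 1^2 = -5/1 = -5
  a_2 = (1 - 5)(-5) / 2^2 = 20/4 = 5
  a_3 = (2 - 5)(5) / 3^2 = -15/9 = -5/3
  a_4 = (3 - 5)(-5/3) / 4^2 = (10/3)/16 = 5/24
  a_5 = (4 - 5)(5/24) / 5^2 = (-5/24)/25 = -1/120
Hence L_5(x) = -x^5/120 + 5 x^4/24 - 5 x^3/3 + 5 x^2 - 5 x + 1.

L_5(x); series = -x^5/120 + 5 x^4/24 - 5 x^3/3 + 5 x^2 - 5 x + 1


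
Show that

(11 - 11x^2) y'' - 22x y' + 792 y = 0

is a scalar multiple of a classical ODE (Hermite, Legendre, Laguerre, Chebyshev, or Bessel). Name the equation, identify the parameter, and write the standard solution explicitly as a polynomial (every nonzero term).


All three coefficients share the factor 11; dividing through by 11 gives  (1 - x^2) y'' - 2x y' + 72 y = 0.
This matches the Legendre equation (1 - x^2) y'' - 2x y' + n(n+1) y = 0 (note the -2x y' term) with n(n+1) = 72, so n = 8; the polynomial solution is P_8(x).
With y = sum_k a_k x^k, matching x^k gives (k+2)(k+1) a_{k+2} = [k(k+1) - n(n+1)] a_k = (k - 8)(k + 9) a_k. The right side vanishes at k = 8, so the series with the parity of 8 terminates at degree 8.
Standard normalization (P_n(1) = 1): leading coefficient (2n)!/(2^n (n!)^2) = 20922789888000/(256*1625702400) = 6435/128, so a_8 = 6435/128. Work downward with a_k = (k+1)(k+2) a_{k+2} / ((k - 8)(k + 9)):
  a_6 = (7)(8)(6435/128) / ((6 - 8)(6 + 9)) = (45045/16)/(-30) = -3003/32
  a_4 = (5)(6)(-3003/32) / ((4 - 8)(4 + 9)) = (-45045/16)/(-52) = 3465/64
  a_2 = (3)(4)(3465/64) / ((2 - 8)(2 + 9)) = (10395/16)/(-66) = -315/32
  a_0 = (1)(2)(-315/32) / ((0 - 8)(0 + 9)) = (-315/16)/(-72) = 35/128
Hence P_8(x) = 6435 x^8/128 - 3003 x^6/32 + 3465 x^4/64 - 315 x^2/32 + 35/128.

P_8(x); series = 6435 x^8/128 - 3003 x^6/32 + 3465 x^4/64 - 315 x^2/32 + 35/128


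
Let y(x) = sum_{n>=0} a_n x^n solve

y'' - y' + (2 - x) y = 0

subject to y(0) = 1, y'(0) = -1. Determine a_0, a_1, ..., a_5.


Ansatz: y(x) = sum_{n>=0} a_n x^n, so y'(x) = sum_{n>=1} n a_n x^(n-1) and y''(x) = sum_{n>=2} n(n-1) a_n x^(n-2).
Substitute into P(x) y'' + Q(x) y' + R(x) y = 0 with P(x) = 1, Q(x) = -1, R(x) = 2 - x, and match powers of x.
Initial conditions: a_0 = 1, a_1 = -1.
Setting the coefficient of each power of x to zero and solving order by order (substituting the coefficients already found):
  x^0: 2 a_2 - a_1 + 2 a_0 = 0  ->  2 a_2 = a_1 - 2 a_0 = -3  ->  a_2 = -3/2
  x^1: 6 a_3 - 2 a_2 + 2 a_1 - a_0 = 0  ->  6 a_3 = 2 a_2 - 2 a_1 + a_0 = 0  ->  a_3 = 0
  x^2: 12 a_4 - 3 a_3 + 2 a_2 - a_1 = 0  ->  12 a_4 = 3 a_3 - 2 a_2 + a_1 = 2  ->  a_4 = 1/6
  x^3: 20 a_5 - 4 a_4 + 2 a_3 - a_2 = 0  ->  20 a_5 = 4 a_4 - 2 a_3 + a_2 = -5/6  ->  a_5 = -1/24
Truncated series: y(x) = 1 - x - (3/2) x^2 + (1/6) x^4 - (1/24) x^5 + O(x^6).

a_0 = 1; a_1 = -1; a_2 = -3/2; a_3 = 0; a_4 = 1/6; a_5 = -1/24


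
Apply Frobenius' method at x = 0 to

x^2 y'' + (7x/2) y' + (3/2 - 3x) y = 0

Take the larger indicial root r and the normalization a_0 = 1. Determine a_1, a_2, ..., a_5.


Write in Frobenius form y'' + (p(x)/x) y' + (q(x)/x^2) y = 0:
  p(x) = 7/2,  q(x) = 3/2 - 3x.
Indicial equation: r(r-1) + (7/2) r + (3/2) = 0 -> roots r_1 = -1, r_2 = -3/2.
Take r = r_1 = -1. Let y(x) = x^r sum_{n>=0} a_n x^n with a_0 = 1.
Substitute y = x^r sum a_n x^n and match x^{r+n}. The recurrence is
  D(n) a_n - 3 a_{n-1} = 0,  where D(n) = (r+n)(r+n-1) + (7/2)(r+n) + (3/2).
  a_n = 3 / D(n) * a_{n-1}.
Since the indicial polynomial factors as (r - r_1)(r - r_2), D(n) = (r_1 + n - r_1)(r_1 + n - r_2) = n(n + 1/2).
Evaluating step by step (a_0 = 1):
  n = 1: D(1) = 1(1 + 1/2) = 3/2; numerator = 3(1) = 3; a_1 = (3)/(3/2) = 2
  n = 2: D(2) = 2(2 + 1/2) = 5; numerator = 3(2) = 6; a_2 = (6)/(5) = 6/5
  n = 3: D(3) = 3(3 + 1/2) = 21/2; numerator = 3(6/5) = 18/5; a_3 = (18/5)/(21/2) = 12/35
  n = 4: D(4) = 4(4 + 1/2) = 18; numerator = 3(12/35) = 36/35; a_4 = (36/35)/(18) = 2/35
  n = 5: D(5) = 5(5 + 1/2) = 55/2; numerator = 3(2/35) = 6/35; a_5 = (6/35)/(55/2) = 12/1925

r = -1; a_0 = 1; a_1 = 2; a_2 = 6/5; a_3 = 12/35; a_4 = 2/35; a_5 = 12/1925


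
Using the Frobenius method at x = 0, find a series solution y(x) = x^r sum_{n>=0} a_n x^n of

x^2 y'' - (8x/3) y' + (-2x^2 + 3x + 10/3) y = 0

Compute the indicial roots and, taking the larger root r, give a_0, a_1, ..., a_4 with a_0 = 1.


Write in Frobenius form y'' + (p(x)/x) y' + (q(x)/x^2) y = 0:
  p(x) = -8/3,  q(x) = -2x^2 + 3x + 10/3.
Indicial equation: r(r-1) + (-8/3) r + (10/3) = 0 -> roots r_1 = 2, r_2 = 5/3.
Take r = r_1 = 2. Let y(x) = x^r sum_{n>=0} a_n x^n with a_0 = 1.
Substitute y = x^r sum a_n x^n and match x^{r+n}. The recurrence is
  D(n) a_n + 3 a_{n-1} - 2 a_{n-2} = 0,  where D(n) = (r+n)(r+n-1) + (-8/3)(r+n) + (10/3).
  a_n = [-3 a_{n-1} + 2 a_{n-2}] / D(n).
Since the indicial polynomial factors as (r - r_1)(r - r_2), D(n) = (r_1 + n - r_1)(r_1 + n - r_2) = n(n + 1/3).
Evaluating step by step (a_0 = 1):
  n = 1: D(1) = 1(1 + 1/3) = 4/3; numerator = -3(1) = -3; a_1 = (-3)/(4/3) = -9/4
  n = 2: D(2) = 2(2 + 1/3) = 14/3; numerator = -3(-9/4) + 2(1) = 35/4; a_2 = (35/4)/(14/3) = 15/8
  n = 3: D(3) = 3(3 + 1/3) = 10; numerator = -3(15/8) + 2(-9/4) = -81/8; a_3 = (-81/8)/(10) = -81/80
  n = 4: D(4) = 4(4 + 1/3) = 52/3; numerator = -3(-81/80) + 2(15/8) = 543/80; a_4 = (543/80)/(52/3) = 1629/4160

r = 2; a_0 = 1; a_1 = -9/4; a_2 = 15/8; a_3 = -81/80; a_4 = 1629/4160


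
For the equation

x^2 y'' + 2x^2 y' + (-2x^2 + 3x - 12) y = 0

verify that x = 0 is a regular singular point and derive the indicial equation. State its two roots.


Divide by x^2 to reach normal form y'' + P_1(x) y' + P_2(x) y = 0 with P_1(x) = 2 and P_2(x) = -2 + 3/x - 12/x^2.
x = 0 is a singular point because the y-coefficient -2 + 3/x - 12/x^2 has a pole at x = 0.
It is a regular singular point because x P_1(x) = p(x) = 2x and x^2 P_2(x) = q(x) = -2x^2 + 3x - 12 are polynomials, hence analytic at x = 0.
p(0) = 0,  q(0) = -12.
Indicial equation: r(r-1) + p(0) r + q(0) = 0, i.e. r^2 + (p(0) - 1) r + q(0) = 0, i.e. r^2 - 1 r - 12 = 0.
Discriminant: (-1)^2 - 4(-12) = 49, so r = (1 ± 7)/2.
Solving: r_1 = 4, r_2 = -3.

indicial: r^2 - 1 r - 12 = 0; roots r_1 = 4, r_2 = -3


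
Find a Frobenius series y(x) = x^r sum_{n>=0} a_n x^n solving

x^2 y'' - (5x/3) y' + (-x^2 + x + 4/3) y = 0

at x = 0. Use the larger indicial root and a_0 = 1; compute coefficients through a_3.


Write in Frobenius form y'' + (p(x)/x) y' + (q(x)/x^2) y = 0:
  p(x) = -5/3,  q(x) = -x^2 + x + 4/3.
Indicial equation: r(r-1) + (-5/3) r + (4/3) = 0 -> roots r_1 = 2, r_2 = 2/3.
Take r = r_1 = 2. Let y(x) = x^r sum_{n>=0} a_n x^n with a_0 = 1.
Substitute y = x^r sum a_n x^n and match x^{r+n}. The recurrence is
  D(n) a_n + 1 a_{n-1} - 1 a_{n-2} = 0,  where D(n) = (r+n)(r+n-1) + (-5/3)(r+n) + (4/3).
  a_n = [-1 a_{n-1} + 1 a_{n-2}] / D(n).
Since the indicial polynomial factors as (r - r_1)(r - r_2), D(n) = (r_1 + n - r_1)(r_1 + n - r_2) = n(n + 4/3).
Evaluating step by step (a_0 = 1):
  n = 1: D(1) = 1(1 + 4/3) = 7/3; numerator = -1(1) = -1; a_1 = (-1)/(7/3) = -3/7
  n = 2: D(2) = 2(2 + 4/3) = 20/3; numerator = -1(-3/7) + 1(1) = 10/7; a_2 = (10/7)/(20/3) = 3/14
  n = 3: D(3) = 3(3 + 4/3) = 13; numerator = -1(3/14) + 1(-3/7) = -9/14; a_3 = (-9/14)/(13) = -9/182

r = 2; a_0 = 1; a_1 = -3/7; a_2 = 3/14; a_3 = -9/182


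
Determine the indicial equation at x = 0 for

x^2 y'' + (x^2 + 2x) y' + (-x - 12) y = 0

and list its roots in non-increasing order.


Divide by x^2 to reach normal form y'' + P_1(x) y' + P_2(x) y = 0 with P_1(x) = 1 + 2/x and P_2(x) = -1/x - 12/x^2.
x = 0 is a singular point because the y'-coefficient 1 + 2/x has a pole at x = 0 and the y-coefficient -1/x - 12/x^2 has a pole at x = 0.
It is a regular singular point because x P_1(x) = p(x) = x + 2 and x^2 P_2(x) = q(x) = -x - 12 are polynomials, hence analytic at x = 0.
p(0) = 2,  q(0) = -12.
Indicial equation: r(r-1) + p(0) r + q(0) = 0, i.e. r^2 + (p(0) - 1) r + q(0) = 0, i.e. r^2 + 1 r - 12 = 0.
Discriminant: (1)^2 - 4(-12) = 49, so r = (-1 ± 7)/2.
Solving: r_1 = 3, r_2 = -4.

indicial: r^2 + 1 r - 12 = 0; roots r_1 = 3, r_2 = -4


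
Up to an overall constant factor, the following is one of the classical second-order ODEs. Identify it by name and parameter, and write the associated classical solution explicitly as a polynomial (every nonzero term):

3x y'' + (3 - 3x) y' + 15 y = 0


All three coefficients share the factor 3; dividing through by 3 gives  x y'' + (1 - x) y' + 5 y = 0.
This matches the Laguerre equation x y'' + (1 - x) y' + n y = 0 with n = 5; the polynomial solution is L_5(x).
With y = sum_k a_k x^k, matching x^k gives (k+1)k a_{k+1} + (k+1) a_{k+1} - k a_k + n a_k = 0, i.e. (k+1)^2 a_{k+1} = (k - n) a_k = (k - 5) a_k. The right side vanishes at k = 5, so the series terminates at degree 5.
Standard normalization L_n(0) = 1 gives a_0 = 1. Work upward with a_{k+1} = (k - 5) a_k / (k+1)^2:
  a_1 = (0 - 5)(1) / 1^2 = -5/1 = -5
  a_2 = (1 - 5)(-5) / 2^2 = 20/4 = 5
  a_3 = (2 - 5)(5) / 3^2 = -15/9 = -5/3
  a_4 = (3 - 5)(-5/3) / 4^2 = (10/3)/16 = 5/24
  a_5 = (4 - 5)(5/24) / 5^2 = (-5/24)/25 = -1/120
Hence L_5(x) = -x^5/120 + 5 x^4/24 - 5 x^3/3 + 5 x^2 - 5 x + 1.

L_5(x); series = -x^5/120 + 5 x^4/24 - 5 x^3/3 + 5 x^2 - 5 x + 1


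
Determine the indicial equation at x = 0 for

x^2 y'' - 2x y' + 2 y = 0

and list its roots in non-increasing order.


Divide by x^2 to reach normal form y'' + P_1(x) y' + P_2(x) y = 0 with P_1(x) = -2/x and P_2(x) = 2/x^2.
x = 0 is a singular point because the y'-coefficient -2/x has a pole at x = 0 and the y-coefficient 2/x^2 has a pole at x = 0.
It is a regular singular point because x P_1(x) = p(x) = -2 and x^2 P_2(x) = q(x) = 2 are polynomials, hence analytic at x = 0.
p(0) = -2,  q(0) = 2.
Indicial equation: r(r-1) + p(0) r + q(0) = 0, i.e. r^2 + (p(0) - 1) r + q(0) = 0, i.e. r^2 - 3 r + 2 = 0.
Discriminant: (-3)^2 - 4(2) = 1, so r = (3 ± 1)/2.
Solving: r_1 = 2, r_2 = 1.

indicial: r^2 - 3 r + 2 = 0; roots r_1 = 2, r_2 = 1


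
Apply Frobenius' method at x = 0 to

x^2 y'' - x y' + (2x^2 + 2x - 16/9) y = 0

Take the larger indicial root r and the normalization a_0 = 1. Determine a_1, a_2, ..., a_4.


Write in Frobenius form y'' + (p(x)/x) y' + (q(x)/x^2) y = 0:
  p(x) = -1,  q(x) = 2x^2 + 2x - 16/9.
Indicial equation: r(r-1) + (-1) r + (-16/9) = 0 -> roots r_1 = 8/3, r_2 = -2/3.
Take r = r_1 = 8/3. Let y(x) = x^r sum_{n>=0} a_n x^n with a_0 = 1.
Substitute y = x^r sum a_n x^n and match x^{r+n}. The recurrence is
  D(n) a_n + 2 a_{n-1} + 2 a_{n-2} = 0,  where D(n) = (r+n)(r+n-1) + (-1)(r+n) + (-16/9).
  a_n = [-2 a_{n-1} - 2 a_{n-2}] / D(n).
Since the indicial polynomial factors as (r - r_1)(r - r_2), D(n) = (r_1 + n - r_1)(r_1 + n - r_2) = n(n + 10/3).
Evaluating step by step (a_0 = 1):
  n = 1: D(1) = 1(1 + 10/3) = 13/3; numerator = -2(1) = -2; a_1 = (-2)/(13/3) = -6/13
  n = 2: D(2) = 2(2 + 10/3) = 32/3; numerator = -2(-6/13) - 2(1) = -14/13; a_2 = (-14/13)/(32/3) = -21/208
  n = 3: D(3) = 3(3 + 10/3) = 19; numerator = -2(-21/208) - 2(-6/13) = 9/8; a_3 = (9/8)/(19) = 9/152
  n = 4: D(4) = 4(4 + 10/3) = 88/3; numerator = -2(9/152) - 2(-21/208) = 165/1976; a_4 = (165/1976)/(88/3) = 45/15808

r = 8/3; a_0 = 1; a_1 = -6/13; a_2 = -21/208; a_3 = 9/152; a_4 = 45/15808


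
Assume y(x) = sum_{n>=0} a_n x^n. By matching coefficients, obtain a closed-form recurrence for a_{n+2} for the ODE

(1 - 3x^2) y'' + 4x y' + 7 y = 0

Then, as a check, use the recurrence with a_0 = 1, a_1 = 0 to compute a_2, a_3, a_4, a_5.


Substitute y = sum_n a_n x^n.
(1 - 3 x^2) y'' contributes (n+2)(n+1) a_{n+2} - 3 n(n-1) a_n at x^n.
4 x y'(x) contributes 4 n a_n at x^n.
7 y(x) contributes 7 a_n at x^n.
Matching x^n: (n+2)(n+1) a_{n+2} + (-3 n(n-1) + 4 n + 7) a_n = 0.
Thus a_{n+2} = (3 n(n-1) - 4 n - 7) / ((n+1)(n+2)) * a_n.

Check with a_0 = 1, a_1 = 0 (apply the recurrence for n = 0, 1, 2, 3): a_0 = 1, a_1 = 0, a_2 = -7/2, a_3 = 0, a_4 = 21/8, a_5 = 0.

a_(n+2) = (3 n(n-1) - 4 n - 7) / ((n+1)(n+2)) * a_n; check: a_0 = 1, a_1 = 0, a_2 = -7/2, a_3 = 0, a_4 = 21/8, a_5 = 0


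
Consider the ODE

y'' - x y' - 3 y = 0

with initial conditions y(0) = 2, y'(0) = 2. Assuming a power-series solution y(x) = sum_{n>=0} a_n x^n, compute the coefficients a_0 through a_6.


Ansatz: y(x) = sum_{n>=0} a_n x^n, so y'(x) = sum_{n>=1} n a_n x^(n-1) and y''(x) = sum_{n>=2} n(n-1) a_n x^(n-2).
Substitute into P(x) y'' + Q(x) y' + R(x) y = 0 with P(x) = 1, Q(x) = -x, R(x) = -3, and match powers of x.
Initial conditions: a_0 = 2, a_1 = 2.
Setting the coefficient of each power of x to zero and solving order by order (substituting the coefficients already found):
  x^0: 2 a_2 - 3 a_0 = 0  ->  2 a_2 = 3 a_0 = 6  ->  a_2 = 3
  x^1: 6 a_3 - 4 a_1 = 0  ->  6 a_3 = 4 a_1 = 8  ->  a_3 = 4/3
  x^2: 12 a_4 - 5 a_2 = 0  ->  12 a_4 = 5 a_2 = 15  ->  a_4 = 5/4
  x^3: 20 a_5 - 6 a_3 = 0  ->  20 a_5 = 6 a_3 = 8  ->  a_5 = 2/5
  x^4: 30 a_6 - 7 a_4 = 0  ->  30 a_6 = 7 a_4 = 35/4  ->  a_6 = 7/24
Truncated series: y(x) = 2 + 2 x + 3 x^2 + (4/3) x^3 + (5/4) x^4 + (2/5) x^5 + (7/24) x^6 + O(x^7).

a_0 = 2; a_1 = 2; a_2 = 3; a_3 = 4/3; a_4 = 5/4; a_5 = 2/5; a_6 = 7/24


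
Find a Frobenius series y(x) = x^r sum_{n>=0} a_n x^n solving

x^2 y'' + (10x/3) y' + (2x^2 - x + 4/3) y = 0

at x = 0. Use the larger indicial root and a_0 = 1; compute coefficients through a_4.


Write in Frobenius form y'' + (p(x)/x) y' + (q(x)/x^2) y = 0:
  p(x) = 10/3,  q(x) = 2x^2 - x + 4/3.
Indicial equation: r(r-1) + (10/3) r + (4/3) = 0 -> roots r_1 = -1, r_2 = -4/3.
Take r = r_1 = -1. Let y(x) = x^r sum_{n>=0} a_n x^n with a_0 = 1.
Substitute y = x^r sum a_n x^n and match x^{r+n}. The recurrence is
  D(n) a_n - 1 a_{n-1} + 2 a_{n-2} = 0,  where D(n) = (r+n)(r+n-1) + (10/3)(r+n) + (4/3).
  a_n = [1 a_{n-1} - 2 a_{n-2}] / D(n).
Since the indicial polynomial factors as (r - r_1)(r - r_2), D(n) = (r_1 + n - r_1)(r_1 + n - r_2) = n(n + 1/3).
Evaluating step by step (a_0 = 1):
  n = 1: D(1) = 1(1 + 1/3) = 4/3; numerator = 1(1) = 1; a_1 = (1)/(4/3) = 3/4
  n = 2: D(2) = 2(2 + 1/3) = 14/3; numerator = 1(3/4) - 2(1) = -5/4; a_2 = (-5/4)/(14/3) = -15/56
  n = 3: D(3) = 3(3 + 1/3) = 10; numerator = 1(-15/56) - 2(3/4) = -99/56; a_3 = (-99/56)/(10) = -99/560
  n = 4: D(4) = 4(4 + 1/3) = 52/3; numerator = 1(-99/560) - 2(-15/56) = 201/560; a_4 = (201/560)/(52/3) = 603/29120

r = -1; a_0 = 1; a_1 = 3/4; a_2 = -15/56; a_3 = -99/560; a_4 = 603/29120


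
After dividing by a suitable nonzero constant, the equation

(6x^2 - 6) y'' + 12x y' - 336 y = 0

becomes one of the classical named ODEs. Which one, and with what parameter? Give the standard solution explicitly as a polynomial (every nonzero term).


All three coefficients share the factor -6; dividing through by -6 gives  (1 - x^2) y'' - 2x y' + 56 y = 0.
This matches the Legendre equation (1 - x^2) y'' - 2x y' + n(n+1) y = 0 (note the -2x y' term) with n(n+1) = 56, so n = 7; the polynomial solution is P_7(x).
With y = sum_k a_k x^k, matching x^k gives (k+2)(k+1) a_{k+2} = [k(k+1) - n(n+1)] a_k = (k - 7)(k + 8) a_k. The right side vanishes at k = 7, so the series with the parity of 7 terminates at degree 7.
Standard normalization (P_n(1) = 1): leading coefficient (2n)!/(2^n (n!)^2) = 87178291200/(128*25401600) = 429/16, so a_7 = 429/16. Work downward with a_k = (k+1)(k+2) a_{k+2} / ((k - 7)(k + 8)):
  a_5 = (6)(7)(429/16) / ((5 - 7)(5 + 8)) = (9009/8)/(-26) = -693/16
  a_3 = (4)(5)(-693/16) / ((3 - 7)(3 + 8)) = (-3465/4)/(-44) = 315/16
  a_1 = (2)(3)(315/16) / ((1 - 7)(1 + 8)) = (945/8)/(-54) = -35/16
Hence P_7(x) = 429 x^7/16 - 693 x^5/16 + 315 x^3/16 - 35 x/16.

P_7(x); series = 429 x^7/16 - 693 x^5/16 + 315 x^3/16 - 35 x/16


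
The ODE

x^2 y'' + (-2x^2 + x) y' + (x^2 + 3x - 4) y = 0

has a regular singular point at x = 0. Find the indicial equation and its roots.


Divide by x^2 to reach normal form y'' + P_1(x) y' + P_2(x) y = 0 with P_1(x) = -2 + 1/x and P_2(x) = 1 + 3/x - 4/x^2.
x = 0 is a singular point because the y'-coefficient -2 + 1/x has a pole at x = 0 and the y-coefficient 1 + 3/x - 4/x^2 has a pole at x = 0.
It is a regular singular point because x P_1(x) = p(x) = 1 - 2x and x^2 P_2(x) = q(x) = x^2 + 3x - 4 are polynomials, hence analytic at x = 0.
p(0) = 1,  q(0) = -4.
Indicial equation: r(r-1) + p(0) r + q(0) = 0, i.e. r^2 + (p(0) - 1) r + q(0) = 0, i.e. r^2 - 4 = 0.
Discriminant: (0)^2 - 4(-4) = 16, so r = (0 ± 4)/2.
Solving: r_1 = 2, r_2 = -2.

indicial: r^2 - 4 = 0; roots r_1 = 2, r_2 = -2


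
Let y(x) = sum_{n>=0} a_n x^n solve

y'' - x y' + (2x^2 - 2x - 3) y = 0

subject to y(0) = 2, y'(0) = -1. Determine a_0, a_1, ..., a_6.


Ansatz: y(x) = sum_{n>=0} a_n x^n, so y'(x) = sum_{n>=1} n a_n x^(n-1) and y''(x) = sum_{n>=2} n(n-1) a_n x^(n-2).
Substitute into P(x) y'' + Q(x) y' + R(x) y = 0 with P(x) = 1, Q(x) = -x, R(x) = 2x^2 - 2x - 3, and match powers of x.
Initial conditions: a_0 = 2, a_1 = -1.
Setting the coefficient of each power of x to zero and solving order by order (substituting the coefficients already found):
  x^0: 2 a_2 - 3 a_0 = 0  ->  2 a_2 = 3 a_0 = 6  ->  a_2 = 3
  x^1: 6 a_3 - 4 a_1 - 2 a_0 = 0  ->  6 a_3 = 4 a_1 + 2 a_0 = 0  ->  a_3 = 0
  x^2: 12 a_4 - 5 a_2 - 2 a_1 + 2 a_0 = 0  ->  12 a_4 = 5 a_2 + 2 a_1 - 2 a_0 = 9  ->  a_4 = 3/4
  x^3: 20 a_5 - 6 a_3 - 2 a_2 + 2 a_1 = 0  ->  20 a_5 = 6 a_3 + 2 a_2 - 2 a_1 = 8  ->  a_5 = 2/5
  x^4: 30 a_6 - 7 a_4 - 2 a_3 + 2 a_2 = 0  ->  30 a_6 = 7 a_4 + 2 a_3 - 2 a_2 = -3/4  ->  a_6 = -1/40
Truncated series: y(x) = 2 - x + 3 x^2 + (3/4) x^4 + (2/5) x^5 - (1/40) x^6 + O(x^7).

a_0 = 2; a_1 = -1; a_2 = 3; a_3 = 0; a_4 = 3/4; a_5 = 2/5; a_6 = -1/40


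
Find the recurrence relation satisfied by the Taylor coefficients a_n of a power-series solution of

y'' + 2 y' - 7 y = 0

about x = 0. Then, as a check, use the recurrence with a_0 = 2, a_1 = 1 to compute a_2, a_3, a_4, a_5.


Substitute y = sum_n a_n x^n.
y''(x) has coefficient (n+2)(n+1) a_{n+2} at x^n;
2 y'(x) has coefficient 2 (n+1) a_{n+1} at x^n;
-7 y(x) has coefficient -7 a_n at x^n.
Matching x^n: (n+2)(n+1) a_{n+2} + 2 (n+1) a_{n+1} - 7 a_n = 0.
Thus a_{n+2} = [-2 (n+1) a_{n+1} + 7 a_n] / ((n+1)(n+2)).

Check with a_0 = 2, a_1 = 1 (apply the recurrence for n = 0, 1, 2, 3): a_0 = 2, a_1 = 1, a_2 = 6, a_3 = -17/6, a_4 = 59/12, a_5 = -71/24.

a_(n+2) = [-2 (n+1) a_(n+1) + 7 a_n] / ((n+1)(n+2)); check: a_0 = 2, a_1 = 1, a_2 = 6, a_3 = -17/6, a_4 = 59/12, a_5 = -71/24


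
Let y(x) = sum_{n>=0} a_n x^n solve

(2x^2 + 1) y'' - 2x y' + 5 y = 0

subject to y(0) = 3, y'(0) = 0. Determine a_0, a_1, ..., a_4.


Ansatz: y(x) = sum_{n>=0} a_n x^n, so y'(x) = sum_{n>=1} n a_n x^(n-1) and y''(x) = sum_{n>=2} n(n-1) a_n x^(n-2).
Substitute into P(x) y'' + Q(x) y' + R(x) y = 0 with P(x) = 2x^2 + 1, Q(x) = -2x, R(x) = 5, and match powers of x.
Initial conditions: a_0 = 3, a_1 = 0.
Setting the coefficient of each power of x to zero and solving order by order (substituting the coefficients already found):
  x^0: 2 a_2 + 5 a_0 = 0  ->  2 a_2 = -5 a_0 = -15  ->  a_2 = -15/2
  x^1: 6 a_3 + 3 a_1 = 0  ->  6 a_3 = -3 a_1 = 0  ->  a_3 = 0
  x^2: 12 a_4 + 5 a_2 = 0  ->  12 a_4 = -5 a_2 = 75/2  ->  a_4 = 25/8
Truncated series: y(x) = 3 - (15/2) x^2 + (25/8) x^4 + O(x^5).

a_0 = 3; a_1 = 0; a_2 = -15/2; a_3 = 0; a_4 = 25/8


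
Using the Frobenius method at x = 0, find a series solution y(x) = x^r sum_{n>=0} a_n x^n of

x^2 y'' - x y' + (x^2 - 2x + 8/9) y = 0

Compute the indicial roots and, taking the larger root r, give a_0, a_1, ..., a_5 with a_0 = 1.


Write in Frobenius form y'' + (p(x)/x) y' + (q(x)/x^2) y = 0:
  p(x) = -1,  q(x) = x^2 - 2x + 8/9.
Indicial equation: r(r-1) + (-1) r + (8/9) = 0 -> roots r_1 = 4/3, r_2 = 2/3.
Take r = r_1 = 4/3. Let y(x) = x^r sum_{n>=0} a_n x^n with a_0 = 1.
Substitute y = x^r sum a_n x^n and match x^{r+n}. The recurrence is
  D(n) a_n - 2 a_{n-1} + 1 a_{n-2} = 0,  where D(n) = (r+n)(r+n-1) + (-1)(r+n) + (8/9).
  a_n = [2 a_{n-1} - 1 a_{n-2}] / D(n).
Since the indicial polynomial factors as (r - r_1)(r - r_2), D(n) = (r_1 + n - r_1)(r_1 + n - r_2) = n(n + 2/3).
Evaluating step by step (a_0 = 1):
  n = 1: D(1) = 1(1 + 2/3) = 5/3; numerator = 2(1) = 2; a_1 = (2)/(5/3) = 6/5
  n = 2: D(2) = 2(2 + 2/3) = 16/3; numerator = 2(6/5) - 1(1) = 7/5; a_2 = (7/5)/(16/3) = 21/80
  n = 3: D(3) = 3(3 + 2/3) = 11; numerator = 2(21/80) - 1(6/5) = -27/40; a_3 = (-27/40)/(11) = -27/440
  n = 4: D(4) = 4(4 + 2/3) = 56/3; numerator = 2(-27/440) - 1(21/80) = -339/880; a_4 = (-339/880)/(56/3) = -1017/49280
  n = 5: D(5) = 5(5 + 2/3) = 85/3; numerator = 2(-1017/49280) - 1(-27/440) = 9/448; a_5 = (9/448)/(85/3) = 27/38080

r = 4/3; a_0 = 1; a_1 = 6/5; a_2 = 21/80; a_3 = -27/440; a_4 = -1017/49280; a_5 = 27/38080


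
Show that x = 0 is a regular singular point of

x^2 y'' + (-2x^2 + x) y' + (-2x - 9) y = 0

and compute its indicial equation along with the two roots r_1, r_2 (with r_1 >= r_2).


Divide by x^2 to reach normal form y'' + P_1(x) y' + P_2(x) y = 0 with P_1(x) = -2 + 1/x and P_2(x) = -2/x - 9/x^2.
x = 0 is a singular point because the y'-coefficient -2 + 1/x has a pole at x = 0 and the y-coefficient -2/x - 9/x^2 has a pole at x = 0.
It is a regular singular point because x P_1(x) = p(x) = 1 - 2x and x^2 P_2(x) = q(x) = -2x - 9 are polynomials, hence analytic at x = 0.
p(0) = 1,  q(0) = -9.
Indicial equation: r(r-1) + p(0) r + q(0) = 0, i.e. r^2 + (p(0) - 1) r + q(0) = 0, i.e. r^2 - 9 = 0.
Discriminant: (0)^2 - 4(-9) = 36, so r = (0 ± 6)/2.
Solving: r_1 = 3, r_2 = -3.

indicial: r^2 - 9 = 0; roots r_1 = 3, r_2 = -3


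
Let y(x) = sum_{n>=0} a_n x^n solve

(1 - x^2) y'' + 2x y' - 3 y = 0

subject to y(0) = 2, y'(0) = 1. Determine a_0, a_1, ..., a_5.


Ansatz: y(x) = sum_{n>=0} a_n x^n, so y'(x) = sum_{n>=1} n a_n x^(n-1) and y''(x) = sum_{n>=2} n(n-1) a_n x^(n-2).
Substitute into P(x) y'' + Q(x) y' + R(x) y = 0 with P(x) = 1 - x^2, Q(x) = 2x, R(x) = -3, and match powers of x.
Initial conditions: a_0 = 2, a_1 = 1.
Setting the coefficient of each power of x to zero and solving order by order (substituting the coefficients already found):
  x^0: 2 a_2 - 3 a_0 = 0  ->  2 a_2 = 3 a_0 = 6  ->  a_2 = 3
  x^1: 6 a_3 - a_1 = 0  ->  6 a_3 = a_1 = 1  ->  a_3 = 1/6
  x^2: 12 a_4 - a_2 = 0  ->  12 a_4 = a_2 = 3  ->  a_4 = 1/4
  x^3: 20 a_5 - 3 a_3 = 0  ->  20 a_5 = 3 a_3 = 1/2  ->  a_5 = 1/40
Truncated series: y(x) = 2 + x + 3 x^2 + (1/6) x^3 + (1/4) x^4 + (1/40) x^5 + O(x^6).

a_0 = 2; a_1 = 1; a_2 = 3; a_3 = 1/6; a_4 = 1/4; a_5 = 1/40


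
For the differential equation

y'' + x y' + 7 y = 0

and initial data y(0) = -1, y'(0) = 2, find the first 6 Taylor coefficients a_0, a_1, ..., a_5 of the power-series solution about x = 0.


Ansatz: y(x) = sum_{n>=0} a_n x^n, so y'(x) = sum_{n>=1} n a_n x^(n-1) and y''(x) = sum_{n>=2} n(n-1) a_n x^(n-2).
Substitute into P(x) y'' + Q(x) y' + R(x) y = 0 with P(x) = 1, Q(x) = x, R(x) = 7, and match powers of x.
Initial conditions: a_0 = -1, a_1 = 2.
Setting the coefficient of each power of x to zero and solving order by order (substituting the coefficients already found):
  x^0: 2 a_2 + 7 a_0 = 0  ->  2 a_2 = -7 a_0 = 7  ->  a_2 = 7/2
  x^1: 6 a_3 + 8 a_1 = 0  ->  6 a_3 = -8 a_1 = -16  ->  a_3 = -8/3
  x^2: 12 a_4 + 9 a_2 = 0  ->  12 a_4 = -9 a_2 = -63/2  ->  a_4 = -21/8
  x^3: 20 a_5 + 10 a_3 = 0  ->  20 a_5 = -10 a_3 = 80/3  ->  a_5 = 4/3
Truncated series: y(x) = -1 + 2 x + (7/2) x^2 - (8/3) x^3 - (21/8) x^4 + (4/3) x^5 + O(x^6).

a_0 = -1; a_1 = 2; a_2 = 7/2; a_3 = -8/3; a_4 = -21/8; a_5 = 4/3


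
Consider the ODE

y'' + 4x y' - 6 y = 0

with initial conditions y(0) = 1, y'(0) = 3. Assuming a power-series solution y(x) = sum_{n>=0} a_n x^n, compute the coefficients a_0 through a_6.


Ansatz: y(x) = sum_{n>=0} a_n x^n, so y'(x) = sum_{n>=1} n a_n x^(n-1) and y''(x) = sum_{n>=2} n(n-1) a_n x^(n-2).
Substitute into P(x) y'' + Q(x) y' + R(x) y = 0 with P(x) = 1, Q(x) = 4x, R(x) = -6, and match powers of x.
Initial conditions: a_0 = 1, a_1 = 3.
Setting the coefficient of each power of x to zero and solving order by order (substituting the coefficients already found):
  x^0: 2 a_2 - 6 a_0 = 0  ->  2 a_2 = 6 a_0 = 6  ->  a_2 = 3
  x^1: 6 a_3 - 2 a_1 = 0  ->  6 a_3 = 2 a_1 = 6  ->  a_3 = 1
  x^2: 12 a_4 + 2 a_2 = 0  ->  12 a_4 = -2 a_2 = -6  ->  a_4 = -1/2
  x^3: 20 a_5 + 6 a_3 = 0  ->  20 a_5 = -6 a_3 = -6  ->  a_5 = -3/10
  x^4: 30 a_6 + 10 a_4 = 0  ->  30 a_6 = -10 a_4 = 5  ->  a_6 = 1/6
Truncated series: y(x) = 1 + 3 x + 3 x^2 + x^3 - (1/2) x^4 - (3/10) x^5 + (1/6) x^6 + O(x^7).

a_0 = 1; a_1 = 3; a_2 = 3; a_3 = 1; a_4 = -1/2; a_5 = -3/10; a_6 = 1/6


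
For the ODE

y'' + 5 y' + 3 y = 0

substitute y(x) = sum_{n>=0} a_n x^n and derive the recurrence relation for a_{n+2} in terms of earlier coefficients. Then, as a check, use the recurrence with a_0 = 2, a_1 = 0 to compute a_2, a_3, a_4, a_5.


Substitute y = sum_n a_n x^n.
y''(x) has coefficient (n+2)(n+1) a_{n+2} at x^n;
5 y'(x) has coefficient 5 (n+1) a_{n+1} at x^n;
3 y(x) has coefficient 3 a_n at x^n.
Matching x^n: (n+2)(n+1) a_{n+2} + 5 (n+1) a_{n+1} + 3 a_n = 0.
Thus a_{n+2} = [-5 (n+1) a_{n+1} - 3 a_n] / ((n+1)(n+2)).

Check with a_0 = 2, a_1 = 0 (apply the recurrence for n = 0, 1, 2, 3): a_0 = 2, a_1 = 0, a_2 = -3, a_3 = 5, a_4 = -11/2, a_5 = 19/4.

a_(n+2) = [-5 (n+1) a_(n+1) - 3 a_n] / ((n+1)(n+2)); check: a_0 = 2, a_1 = 0, a_2 = -3, a_3 = 5, a_4 = -11/2, a_5 = 19/4


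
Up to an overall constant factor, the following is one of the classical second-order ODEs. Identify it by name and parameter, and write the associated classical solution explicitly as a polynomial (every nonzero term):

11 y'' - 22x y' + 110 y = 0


All three coefficients share the factor 11; dividing through by 11 gives  y'' - 2x y' + 10 y = 0.
This matches the Hermite equation y'' - 2x y' + 2n y = 0 with 2n = 10, so n = 5; the polynomial solution is H_5(x).
With y = sum_k a_k x^k, matching x^k gives (k+2)(k+1) a_{k+2} = 2(k - n) a_k = 2(k - 5) a_k. The right side vanishes at k = 5, so the series with the parity of 5 terminates at degree 5.
Standard normalization: leading coefficient of H_n is 2^n, so a_5 = 2^5 = 32. Work downward with a_k = (k+1)(k+2) a_{k+2} / (2(k - n)):
  a_3 = (4)(5)(32) / (2(3 - 5)) = 640/(-4) = -160
  a_1 = (2)(3)(-160) / (2(1 - 5)) = -960/(-8) = 120
Hence H_5(x) = 32 x^5 - 160 x^3 + 120 x.

H_5(x); series = 32 x^5 - 160 x^3 + 120 x


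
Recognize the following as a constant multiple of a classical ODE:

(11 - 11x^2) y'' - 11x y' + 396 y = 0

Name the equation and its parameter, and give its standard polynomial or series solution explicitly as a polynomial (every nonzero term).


All three coefficients share the factor 11; dividing through by 11 gives  (1 - x^2) y'' - x y' + 36 y = 0.
This matches the Chebyshev equation (1 - x^2) y'' - x y' + n^2 y = 0 (note the -x y' term, not -2x y') with n^2 = 36, so n = 6; the polynomial solution is T_6(x).
With y = sum_k a_k x^k, matching x^k gives (k+2)(k+1) a_{k+2} = (k^2 - n^2) a_k = (k - 6)(k + 6) a_k. The right side vanishes at k = 6, so the series with the parity of 6 terminates at degree 6.
Standard normalization: leading coefficient of T_n is 2^(n-1), so a_6 = 2^5 = 32. Work downward with a_k = (k+1)(k+2) a_{k+2} / ((k - 6)(k + 6)):
  a_4 = (5)(6)(32) / ((4 - 6)(4 + 6)) = 960/(-20) = -48
  a_2 = (3)(4)(-48) / ((2 - 6)(2 + 6)) = -576/(-32) = 18
  a_0 = (1)(2)(18) / ((0 - 6)(0 + 6)) = 36/(-36) = -1
Hence T_6(x) = 32 x^6 - 48 x^4 + 18 x^2 - 1.

T_6(x); series = 32 x^6 - 48 x^4 + 18 x^2 - 1


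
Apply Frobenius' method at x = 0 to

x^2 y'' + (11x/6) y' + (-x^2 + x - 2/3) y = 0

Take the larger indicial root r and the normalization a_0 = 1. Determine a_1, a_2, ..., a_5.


Write in Frobenius form y'' + (p(x)/x) y' + (q(x)/x^2) y = 0:
  p(x) = 11/6,  q(x) = -x^2 + x - 2/3.
Indicial equation: r(r-1) + (11/6) r + (-2/3) = 0 -> roots r_1 = 1/2, r_2 = -4/3.
Take r = r_1 = 1/2. Let y(x) = x^r sum_{n>=0} a_n x^n with a_0 = 1.
Substitute y = x^r sum a_n x^n and match x^{r+n}. The recurrence is
  D(n) a_n + 1 a_{n-1} - 1 a_{n-2} = 0,  where D(n) = (r+n)(r+n-1) + (11/6)(r+n) + (-2/3).
  a_n = [-1 a_{n-1} + 1 a_{n-2}] / D(n).
Since the indicial polynomial factors as (r - r_1)(r - r_2), D(n) = (r_1 + n - r_1)(r_1 + n - r_2) = n(n + 11/6).
Evaluating step by step (a_0 = 1):
  n = 1: D(1) = 1(1 + 11/6) = 17/6; numerator = -1(1) = -1; a_1 = (-1)/(17/6) = -6/17
  n = 2: D(2) = 2(2 + 11/6) = 23/3; numerator = -1(-6/17) + 1(1) = 23/17; a_2 = (23/17)/(23/3) = 3/17
  n = 3: D(3) = 3(3 + 11/6) = 29/2; numerator = -1(3/17) + 1(-6/17) = -9/17; a_3 = (-9/17)/(29/2) = -18/493
  n = 4: D(4) = 4(4 + 11/6) = 70/3; numerator = -1(-18/493) + 1(3/17) = 105/493; a_4 = (105/493)/(70/3) = 9/986
  n = 5: D(5) = 5(5 + 11/6) = 205/6; numerator = -1(9/986) + 1(-18/493) = -45/986; a_5 = (-45/986)/(205/6) = -27/20213

r = 1/2; a_0 = 1; a_1 = -6/17; a_2 = 3/17; a_3 = -18/493; a_4 = 9/986; a_5 = -27/20213


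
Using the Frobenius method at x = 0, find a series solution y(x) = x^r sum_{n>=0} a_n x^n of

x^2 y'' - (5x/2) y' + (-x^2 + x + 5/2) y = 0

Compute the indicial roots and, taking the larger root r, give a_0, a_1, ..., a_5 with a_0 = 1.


Write in Frobenius form y'' + (p(x)/x) y' + (q(x)/x^2) y = 0:
  p(x) = -5/2,  q(x) = -x^2 + x + 5/2.
Indicial equation: r(r-1) + (-5/2) r + (5/2) = 0 -> roots r_1 = 5/2, r_2 = 1.
Take r = r_1 = 5/2. Let y(x) = x^r sum_{n>=0} a_n x^n with a_0 = 1.
Substitute y = x^r sum a_n x^n and match x^{r+n}. The recurrence is
  D(n) a_n + 1 a_{n-1} - 1 a_{n-2} = 0,  where D(n) = (r+n)(r+n-1) + (-5/2)(r+n) + (5/2).
  a_n = [-1 a_{n-1} + 1 a_{n-2}] / D(n).
Since the indicial polynomial factors as (r - r_1)(r - r_2), D(n) = (r_1 + n - r_1)(r_1 + n - r_2) = n(n + 3/2).
Evaluating step by step (a_0 = 1):
  n = 1: D(1) = 1(1 + 3/2) = 5/2; numerator = -1(1) = -1; a_1 = (-1)/(5/2) = -2/5
  n = 2: D(2) = 2(2 + 3/2) = 7; numerator = -1(-2/5) + 1(1) = 7/5; a_2 = (7/5)/(7) = 1/5
  n = 3: D(3) = 3(3 + 3/2) = 27/2; numerator = -1(1/5) + 1(-2/5) = -3/5; a_3 = (-3/5)/(27/2) = -2/45
  n = 4: D(4) = 4(4 + 3/2) = 22; numerator = -1(-2/45) + 1(1/5) = 11/45; a_4 = (11/45)/(22) = 1/90
  n = 5: D(5) = 5(5 + 3/2) = 65/2; numerator = -1(1/90) + 1(-2/45) = -1/18; a_5 = (-1/18)/(65/2) = -1/585

r = 5/2; a_0 = 1; a_1 = -2/5; a_2 = 1/5; a_3 = -2/45; a_4 = 1/90; a_5 = -1/585
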